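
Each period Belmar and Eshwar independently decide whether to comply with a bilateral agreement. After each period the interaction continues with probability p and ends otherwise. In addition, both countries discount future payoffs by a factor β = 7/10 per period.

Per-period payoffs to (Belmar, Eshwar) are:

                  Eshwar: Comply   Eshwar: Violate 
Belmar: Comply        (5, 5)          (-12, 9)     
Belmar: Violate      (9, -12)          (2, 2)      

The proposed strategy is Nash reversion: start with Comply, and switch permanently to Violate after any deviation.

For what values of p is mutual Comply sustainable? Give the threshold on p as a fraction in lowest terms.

With continuation probability p and discount β, the effective per-period discount factor is βp.
Grim-trigger IC: βp ≥ (9−5)/(9−2) = 4/7.
So p ≥ (4/7)/(7/10) = 40/49.

40/49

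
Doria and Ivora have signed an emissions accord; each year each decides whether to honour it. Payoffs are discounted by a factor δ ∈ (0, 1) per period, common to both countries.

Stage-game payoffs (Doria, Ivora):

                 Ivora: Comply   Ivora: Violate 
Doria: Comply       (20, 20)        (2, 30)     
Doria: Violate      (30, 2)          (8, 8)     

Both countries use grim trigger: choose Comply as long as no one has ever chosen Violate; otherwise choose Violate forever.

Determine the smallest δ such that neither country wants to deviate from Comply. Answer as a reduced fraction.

Cooperation forever yields 20 each period: 20/(1−δ).
Deviating yields 30 once, then 8 forever: 30 + 8δ/(1−δ).
No profitable deviation requires 20/(1−δ) ≥ 30 + 8δ/(1−δ).
Multiplying by (1−δ): 20 ≥ 30(1−δ) + 8δ = 30 − 22δ.
So 22δ ≥ 10, i.e. δ ≥ 10/22 = 5/11.

5/11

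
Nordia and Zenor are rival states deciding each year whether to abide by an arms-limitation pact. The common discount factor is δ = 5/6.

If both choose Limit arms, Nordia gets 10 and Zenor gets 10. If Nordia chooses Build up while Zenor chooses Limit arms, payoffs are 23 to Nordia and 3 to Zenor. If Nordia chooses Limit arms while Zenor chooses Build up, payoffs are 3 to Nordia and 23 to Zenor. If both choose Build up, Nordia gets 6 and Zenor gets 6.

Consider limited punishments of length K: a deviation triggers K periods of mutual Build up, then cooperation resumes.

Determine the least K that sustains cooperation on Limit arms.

6

No profitable deviation requires (10−6)(δ+…+δ^K) ≥ 23−10, i.e. δ+…+δ^K ≥ 13/4 ≈ 3.2500.
With δ = 5/6, the partial sums are K=1: 0.8333, K=2: 1.5278, K=3: 2.1065, K=4: 2.5887, K=5: 2.9906, K=6: 3.3255.
K = 6 is the first length at which the sum reaches 3.2500.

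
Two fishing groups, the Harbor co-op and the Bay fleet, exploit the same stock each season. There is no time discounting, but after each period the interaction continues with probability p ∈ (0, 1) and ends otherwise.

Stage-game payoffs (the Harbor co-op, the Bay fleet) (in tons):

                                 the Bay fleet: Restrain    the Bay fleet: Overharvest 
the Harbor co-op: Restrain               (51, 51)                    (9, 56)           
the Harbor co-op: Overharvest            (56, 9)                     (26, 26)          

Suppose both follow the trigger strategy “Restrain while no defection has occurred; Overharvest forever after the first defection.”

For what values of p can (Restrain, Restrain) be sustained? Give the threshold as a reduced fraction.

1/6

With no time discounting, the continuation probability p plays the role of the discount factor.
Grim-trigger IC: 51/(1−p) ≥ 56 + 26p/(1−p) ⇒ p ≥ (56−51)/(56−26) = 1/6.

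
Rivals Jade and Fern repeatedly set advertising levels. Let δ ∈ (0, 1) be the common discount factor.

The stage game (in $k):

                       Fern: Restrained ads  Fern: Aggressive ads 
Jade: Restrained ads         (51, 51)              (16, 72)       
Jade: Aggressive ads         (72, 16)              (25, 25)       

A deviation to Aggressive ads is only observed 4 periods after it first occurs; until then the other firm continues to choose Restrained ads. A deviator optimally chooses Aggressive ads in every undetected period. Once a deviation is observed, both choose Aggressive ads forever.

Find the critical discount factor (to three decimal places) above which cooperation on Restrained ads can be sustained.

0.818

The best deviation is to choose Aggressive ads for all 4 undetected periods, earning 72 each, then 25 forever once detected.
Deviation value: 72(1−δ^4)/(1−δ) + 25δ^4/(1−δ); cooperation value: 51/(1−δ).
IC: 51 ≥ 72(1−δ^4) + 25δ^4 = 72 − 47δ^4.
So δ^4 ≥ 21/47, giving δ ≥ (21/47)^(1/4) ≈ 0.818.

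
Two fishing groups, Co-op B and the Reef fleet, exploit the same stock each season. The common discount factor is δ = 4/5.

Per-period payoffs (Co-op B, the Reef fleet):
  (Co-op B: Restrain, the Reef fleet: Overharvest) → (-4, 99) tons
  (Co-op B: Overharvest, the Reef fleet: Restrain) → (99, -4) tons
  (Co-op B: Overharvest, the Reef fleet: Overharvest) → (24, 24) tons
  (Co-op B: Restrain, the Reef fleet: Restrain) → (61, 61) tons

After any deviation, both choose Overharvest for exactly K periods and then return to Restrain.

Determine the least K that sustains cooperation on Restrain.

No profitable deviation requires (61−24)(δ+…+δ^K) ≥ 99−61, i.e. δ+…+δ^K ≥ 38/37 ≈ 1.0270.
With δ = 4/5, the partial sums are K=1: 0.8000, K=2: 1.4400.
K = 2 is the first length at which the sum reaches 1.0270.

2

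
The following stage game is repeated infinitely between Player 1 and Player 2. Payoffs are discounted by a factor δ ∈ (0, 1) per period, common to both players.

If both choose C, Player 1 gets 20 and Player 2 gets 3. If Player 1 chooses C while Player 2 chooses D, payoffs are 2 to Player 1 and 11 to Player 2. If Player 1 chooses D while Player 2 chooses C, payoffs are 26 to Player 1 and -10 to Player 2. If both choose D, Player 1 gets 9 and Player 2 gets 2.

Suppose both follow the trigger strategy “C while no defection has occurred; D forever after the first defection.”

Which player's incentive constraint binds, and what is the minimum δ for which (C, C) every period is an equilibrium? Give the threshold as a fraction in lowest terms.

Player 2; δ ≥ 8/9

For Player 1: deviation gain 26−20 = 6, per-period punishment loss 20−9 = 11. IC gives δ ≥ 6/17.
For Player 2: gain 8, loss 1 per period, so δ ≥ 8/9.
The tighter constraint is Player 2's, so cooperation needs δ ≥ 8/9.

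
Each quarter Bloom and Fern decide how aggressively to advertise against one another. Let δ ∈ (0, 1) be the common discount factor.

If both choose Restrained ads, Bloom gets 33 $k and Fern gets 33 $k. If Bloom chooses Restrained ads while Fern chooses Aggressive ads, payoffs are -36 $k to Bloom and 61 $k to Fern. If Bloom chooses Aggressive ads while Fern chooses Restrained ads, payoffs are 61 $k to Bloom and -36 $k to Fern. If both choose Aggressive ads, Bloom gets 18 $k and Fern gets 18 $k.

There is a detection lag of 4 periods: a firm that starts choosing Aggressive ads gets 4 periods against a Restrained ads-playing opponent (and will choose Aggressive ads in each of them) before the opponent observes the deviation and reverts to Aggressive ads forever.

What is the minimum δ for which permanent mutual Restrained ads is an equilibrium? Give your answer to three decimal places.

0.898

The best deviation is to choose Aggressive ads for all 4 undetected periods, earning 61 each, then 18 forever once detected.
Deviation value: 61(1−δ^4)/(1−δ) + 18δ^4/(1−δ); cooperation value: 33/(1−δ).
IC: 33 ≥ 61(1−δ^4) + 18δ^4 = 61 − 43δ^4.
So δ^4 ≥ 28/43, giving δ ≥ (28/43)^(1/4) ≈ 0.898.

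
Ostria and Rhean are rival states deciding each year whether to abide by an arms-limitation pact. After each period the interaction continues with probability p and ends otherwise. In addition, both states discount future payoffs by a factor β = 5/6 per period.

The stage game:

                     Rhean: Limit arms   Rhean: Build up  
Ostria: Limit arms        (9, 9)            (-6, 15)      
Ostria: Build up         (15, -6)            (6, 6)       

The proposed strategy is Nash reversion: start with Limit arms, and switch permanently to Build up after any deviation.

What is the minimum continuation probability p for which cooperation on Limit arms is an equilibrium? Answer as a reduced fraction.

4/5

Expected continuation weight on next period's payoff is β·p = 5/6·p, which plays the role of the discount factor.
Cooperation requires 5/6·p ≥ (15−9)/(15−6) = 2/3, hence p ≥ 4/5.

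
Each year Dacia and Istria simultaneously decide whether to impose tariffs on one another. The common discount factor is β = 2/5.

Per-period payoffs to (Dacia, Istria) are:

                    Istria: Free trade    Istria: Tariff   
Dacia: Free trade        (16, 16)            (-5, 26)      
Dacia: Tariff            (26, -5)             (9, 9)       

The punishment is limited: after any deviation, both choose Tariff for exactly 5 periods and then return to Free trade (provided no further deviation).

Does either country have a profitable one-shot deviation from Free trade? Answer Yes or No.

A one-shot deviation gives 26 now, then 9 for 5 periods, then back to 16.
Gain from deviating: (26−16) today; loss: (16−9) in each of the next 5 periods.
No-deviation condition: (16−9)(β+…+β^5) ≥ 26−16, i.e. β+…+β^5 ≥ 10/7.
At β = 2/5: β+…+β^5 = 0.6598 < 1.4286.
So cooperation is not sustainable.

Yes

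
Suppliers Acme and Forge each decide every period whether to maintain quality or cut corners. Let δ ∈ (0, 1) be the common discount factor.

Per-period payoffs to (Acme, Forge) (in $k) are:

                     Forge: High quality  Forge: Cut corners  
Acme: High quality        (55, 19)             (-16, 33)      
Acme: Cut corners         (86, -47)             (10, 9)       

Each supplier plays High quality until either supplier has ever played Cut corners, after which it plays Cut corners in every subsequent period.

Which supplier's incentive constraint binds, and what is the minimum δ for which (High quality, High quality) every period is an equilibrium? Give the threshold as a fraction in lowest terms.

Forge; δ ≥ 7/12

For Acme: deviation gain 86−55 = 31, per-period punishment loss 55−10 = 45. IC gives δ ≥ 31/76.
For Forge: gain 14, loss 10 per period, so δ ≥ 14/24 = 7/12.
The tighter constraint is Forge's, so cooperation needs δ ≥ 7/12.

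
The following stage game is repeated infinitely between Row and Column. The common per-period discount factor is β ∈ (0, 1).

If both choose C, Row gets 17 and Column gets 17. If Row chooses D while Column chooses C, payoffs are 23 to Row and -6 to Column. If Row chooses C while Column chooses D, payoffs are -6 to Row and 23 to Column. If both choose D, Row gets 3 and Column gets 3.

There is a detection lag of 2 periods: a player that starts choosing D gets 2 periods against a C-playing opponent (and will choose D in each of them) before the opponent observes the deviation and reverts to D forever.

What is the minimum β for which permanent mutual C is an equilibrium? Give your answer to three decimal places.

The best deviation is to choose D for all 2 undetected periods, earning 23 each, then 3 forever once detected.
Deviation value: 23(1−β^2)/(1−β) + 3β^2/(1−β); cooperation value: 17/(1−β).
IC: 17 ≥ 23(1−β^2) + 3β^2 = 23 − 20β^2.
So β^2 ≥ 6/20 = 3/10, giving β ≥ (3/10)^(1/2) ≈ 0.548.

0.548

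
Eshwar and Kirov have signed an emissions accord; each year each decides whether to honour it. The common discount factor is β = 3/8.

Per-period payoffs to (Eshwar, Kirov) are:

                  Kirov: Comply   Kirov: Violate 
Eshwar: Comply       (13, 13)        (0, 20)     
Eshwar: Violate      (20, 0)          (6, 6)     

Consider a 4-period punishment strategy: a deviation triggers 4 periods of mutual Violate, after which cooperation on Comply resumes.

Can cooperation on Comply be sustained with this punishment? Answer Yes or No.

IC: β+…+β^4 ≥ (20−13)/(13−6) = 1.
At β = 3/8: partial sum = 0.5881 < 1.0000. Cooperation not sustainable.

No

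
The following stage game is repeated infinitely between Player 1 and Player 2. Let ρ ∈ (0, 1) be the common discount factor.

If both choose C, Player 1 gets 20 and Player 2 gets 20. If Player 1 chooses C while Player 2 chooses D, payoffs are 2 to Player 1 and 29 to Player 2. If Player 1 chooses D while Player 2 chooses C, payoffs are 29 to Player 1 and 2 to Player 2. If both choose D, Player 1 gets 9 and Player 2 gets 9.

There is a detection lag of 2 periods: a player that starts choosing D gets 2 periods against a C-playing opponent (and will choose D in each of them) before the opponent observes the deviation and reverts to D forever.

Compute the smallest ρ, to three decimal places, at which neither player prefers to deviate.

0.671

The best deviation is to choose D for all 2 undetected periods, earning 29 each, then 9 forever once detected.
Deviation value: 29(1−ρ^2)/(1−ρ) + 9ρ^2/(1−ρ); cooperation value: 20/(1−ρ).
IC: 20 ≥ 29(1−ρ^2) + 9ρ^2 = 29 − 20ρ^2.
So ρ^2 ≥ 9/20, giving ρ ≥ (9/20)^(1/2) ≈ 0.671.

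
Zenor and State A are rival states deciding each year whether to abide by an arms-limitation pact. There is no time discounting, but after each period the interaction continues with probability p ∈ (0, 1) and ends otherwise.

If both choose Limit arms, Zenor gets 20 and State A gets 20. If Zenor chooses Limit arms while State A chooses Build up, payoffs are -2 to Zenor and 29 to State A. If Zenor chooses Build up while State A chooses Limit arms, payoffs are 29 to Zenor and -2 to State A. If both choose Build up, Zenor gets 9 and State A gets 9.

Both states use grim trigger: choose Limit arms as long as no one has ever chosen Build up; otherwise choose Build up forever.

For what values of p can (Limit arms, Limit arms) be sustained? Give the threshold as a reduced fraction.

9/20

With no time discounting, the continuation probability p plays the role of the discount factor.
Grim-trigger IC: 20/(1−p) ≥ 29 + 9p/(1−p) ⇒ p ≥ (29−20)/(29−9) = 9/20.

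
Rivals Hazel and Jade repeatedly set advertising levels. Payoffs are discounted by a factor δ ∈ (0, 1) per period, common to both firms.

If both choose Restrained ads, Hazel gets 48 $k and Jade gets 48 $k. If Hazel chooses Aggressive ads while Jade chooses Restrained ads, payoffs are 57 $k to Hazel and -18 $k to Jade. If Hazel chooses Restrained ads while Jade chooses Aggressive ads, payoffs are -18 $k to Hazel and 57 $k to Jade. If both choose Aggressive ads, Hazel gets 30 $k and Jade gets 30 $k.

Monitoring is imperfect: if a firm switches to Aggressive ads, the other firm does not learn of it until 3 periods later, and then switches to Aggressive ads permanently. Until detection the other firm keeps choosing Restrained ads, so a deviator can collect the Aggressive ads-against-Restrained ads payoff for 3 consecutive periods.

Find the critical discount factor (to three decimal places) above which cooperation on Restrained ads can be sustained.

The best deviation is to choose Aggressive ads for all 3 undetected periods, earning 57 each, then 30 forever once detected.
Deviation value: 57(1−δ^3)/(1−δ) + 30δ^3/(1−δ); cooperation value: 48/(1−δ).
IC: 48 ≥ 57(1−δ^3) + 30δ^3 = 57 − 27δ^3.
So δ^3 ≥ 9/27 = 1/3, giving δ ≥ (1/3)^(1/3) ≈ 0.693.

0.693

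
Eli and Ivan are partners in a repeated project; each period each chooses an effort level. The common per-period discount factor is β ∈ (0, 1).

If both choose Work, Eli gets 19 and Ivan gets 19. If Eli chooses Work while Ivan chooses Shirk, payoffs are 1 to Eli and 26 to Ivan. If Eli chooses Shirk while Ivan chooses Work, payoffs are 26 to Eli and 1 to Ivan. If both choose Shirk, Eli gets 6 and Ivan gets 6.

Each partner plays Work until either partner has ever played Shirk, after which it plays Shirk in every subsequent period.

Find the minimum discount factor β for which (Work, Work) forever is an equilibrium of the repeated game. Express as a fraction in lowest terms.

7/20

One-period gain from deviating is 26 − 19 = 7. The loss is 19 − 6 = 13 in every subsequent period, with present value 13·β/(1−β).
Deviation is unprofitable when 13·β/(1−β) ≥ 7, i.e. β/(1−β) ≥ 7/13.
Equivalently β ≥ 7/(7+13) = 7/20.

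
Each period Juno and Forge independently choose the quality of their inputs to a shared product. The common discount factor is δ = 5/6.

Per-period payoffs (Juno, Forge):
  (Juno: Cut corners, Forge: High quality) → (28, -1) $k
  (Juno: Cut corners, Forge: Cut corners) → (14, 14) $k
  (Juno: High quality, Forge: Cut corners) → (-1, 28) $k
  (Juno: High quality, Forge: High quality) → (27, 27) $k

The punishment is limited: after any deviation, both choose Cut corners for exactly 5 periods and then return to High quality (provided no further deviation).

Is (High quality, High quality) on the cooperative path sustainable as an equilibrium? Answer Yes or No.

Yes

IC: δ+…+δ^5 ≥ (28−27)/(27−14) = 1/13.
At δ = 5/6: partial sum = 2.9906 ≥ 0.0769. Cooperation sustainable.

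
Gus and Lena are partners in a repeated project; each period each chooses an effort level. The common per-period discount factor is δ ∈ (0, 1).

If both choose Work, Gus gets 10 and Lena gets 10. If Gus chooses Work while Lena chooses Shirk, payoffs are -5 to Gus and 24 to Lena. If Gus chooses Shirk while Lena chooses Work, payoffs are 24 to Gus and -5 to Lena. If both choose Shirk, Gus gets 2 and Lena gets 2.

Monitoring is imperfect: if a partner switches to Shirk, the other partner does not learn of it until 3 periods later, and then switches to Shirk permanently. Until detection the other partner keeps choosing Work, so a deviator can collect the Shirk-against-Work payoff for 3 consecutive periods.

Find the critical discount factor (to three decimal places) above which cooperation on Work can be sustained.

The best deviation is to choose Shirk for all 3 undetected periods, earning 24 each, then 2 forever once detected.
Deviation value: 24(1−δ^3)/(1−δ) + 2δ^3/(1−δ); cooperation value: 10/(1−δ).
IC: 10 ≥ 24(1−δ^3) + 2δ^3 = 24 − 22δ^3.
So δ^3 ≥ 14/22 = 7/11, giving δ ≥ (7/11)^(1/3) ≈ 0.860.

0.860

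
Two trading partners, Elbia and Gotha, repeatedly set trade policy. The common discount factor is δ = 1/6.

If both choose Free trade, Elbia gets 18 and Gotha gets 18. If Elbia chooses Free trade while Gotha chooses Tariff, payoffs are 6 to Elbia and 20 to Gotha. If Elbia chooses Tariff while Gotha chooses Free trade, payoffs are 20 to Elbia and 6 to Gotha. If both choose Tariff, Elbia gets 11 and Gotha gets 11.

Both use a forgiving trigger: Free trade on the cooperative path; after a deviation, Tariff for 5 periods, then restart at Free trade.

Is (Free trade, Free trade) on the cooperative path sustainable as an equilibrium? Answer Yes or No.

No

IC: δ+…+δ^5 ≥ (20−18)/(18−11) = 2/7.
At δ = 1/6: partial sum = 0.2000 < 0.2857. Cooperation not sustainable.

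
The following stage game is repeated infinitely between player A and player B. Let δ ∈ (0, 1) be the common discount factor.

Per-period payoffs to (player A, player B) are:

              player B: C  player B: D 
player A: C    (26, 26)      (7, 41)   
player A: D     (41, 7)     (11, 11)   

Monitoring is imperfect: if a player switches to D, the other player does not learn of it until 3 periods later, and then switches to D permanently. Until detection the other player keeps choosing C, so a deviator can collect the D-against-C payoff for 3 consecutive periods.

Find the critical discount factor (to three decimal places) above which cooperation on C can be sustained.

Deviating for the 3 undetected periods gains 41−26 = 15 per period over cooperation, then loses 26−11 = 15 per period forever once punishment starts.
Gain: 15(1 + δ + … + δ^2); loss: 15·δ^3/(1−δ).
No profitable deviation ⇔ 15(1−δ^3) ≤ 15·δ^3, i.e. δ^3 ≥ 15/(15+15) = 1/2.
Hence δ ≥ (1/2)^(1/3) ≈ 0.794.

0.794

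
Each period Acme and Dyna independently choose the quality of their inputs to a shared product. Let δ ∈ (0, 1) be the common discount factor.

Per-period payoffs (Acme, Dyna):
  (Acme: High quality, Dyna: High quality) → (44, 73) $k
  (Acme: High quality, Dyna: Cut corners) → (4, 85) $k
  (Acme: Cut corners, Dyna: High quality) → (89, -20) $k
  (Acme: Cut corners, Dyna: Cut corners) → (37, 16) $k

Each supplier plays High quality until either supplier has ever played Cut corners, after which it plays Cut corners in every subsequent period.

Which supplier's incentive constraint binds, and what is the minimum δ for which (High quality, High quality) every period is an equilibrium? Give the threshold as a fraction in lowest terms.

Acme; δ ≥ 45/52

Acme's threshold: (89−44)/(89−37) = 45/52.
Dyna's threshold: (85−73)/(85−16) = 4/23.
45/52 > 4/23, so Acme binds and δ* = 45/52.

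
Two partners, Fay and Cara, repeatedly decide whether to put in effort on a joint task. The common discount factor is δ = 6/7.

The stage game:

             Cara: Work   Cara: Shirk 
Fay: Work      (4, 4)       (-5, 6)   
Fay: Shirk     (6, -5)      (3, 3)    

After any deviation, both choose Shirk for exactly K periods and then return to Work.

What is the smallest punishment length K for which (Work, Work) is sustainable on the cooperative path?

3

No profitable deviation requires (4−3)(δ+…+δ^K) ≥ 6−4, i.e. δ+…+δ^K ≥ 2 ≈ 2.0000.
With δ = 6/7, the partial sums are K=1: 0.8571, K=2: 1.5918, K=3: 2.2216.
K = 3 is the first length at which the sum reaches 2.0000.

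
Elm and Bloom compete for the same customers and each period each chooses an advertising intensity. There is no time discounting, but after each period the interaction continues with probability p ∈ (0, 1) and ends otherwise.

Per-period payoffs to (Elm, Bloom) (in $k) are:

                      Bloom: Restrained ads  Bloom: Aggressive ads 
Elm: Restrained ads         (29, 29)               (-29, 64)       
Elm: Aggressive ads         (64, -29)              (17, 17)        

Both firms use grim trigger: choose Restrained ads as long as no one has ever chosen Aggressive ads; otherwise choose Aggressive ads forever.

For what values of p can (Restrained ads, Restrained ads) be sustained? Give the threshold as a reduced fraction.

With no time discounting, the continuation probability p plays the role of the discount factor.
Grim-trigger IC: 29/(1−p) ≥ 64 + 17p/(1−p) ⇒ p ≥ (64−29)/(64−17) = 35/47.

35/47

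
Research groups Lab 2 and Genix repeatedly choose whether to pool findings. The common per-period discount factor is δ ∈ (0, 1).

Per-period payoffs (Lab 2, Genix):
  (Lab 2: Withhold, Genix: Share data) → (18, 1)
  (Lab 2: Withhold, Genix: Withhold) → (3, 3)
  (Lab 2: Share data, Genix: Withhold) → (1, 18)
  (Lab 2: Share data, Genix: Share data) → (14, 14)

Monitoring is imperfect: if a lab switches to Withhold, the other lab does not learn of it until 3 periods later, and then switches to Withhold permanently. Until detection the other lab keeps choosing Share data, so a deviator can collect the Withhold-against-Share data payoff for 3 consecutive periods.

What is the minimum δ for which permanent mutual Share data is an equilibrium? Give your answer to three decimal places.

Deviating for the 3 undetected periods gains 18−14 = 4 per period over cooperation, then loses 14−3 = 11 per period forever once punishment starts.
Gain: 4(1 + δ + … + δ^2); loss: 11·δ^3/(1−δ).
No profitable deviation ⇔ 4(1−δ^3) ≤ 11·δ^3, i.e. δ^3 ≥ 4/(4+11) = 4/15.
Hence δ ≥ (4/15)^(1/3) ≈ 0.644.

0.644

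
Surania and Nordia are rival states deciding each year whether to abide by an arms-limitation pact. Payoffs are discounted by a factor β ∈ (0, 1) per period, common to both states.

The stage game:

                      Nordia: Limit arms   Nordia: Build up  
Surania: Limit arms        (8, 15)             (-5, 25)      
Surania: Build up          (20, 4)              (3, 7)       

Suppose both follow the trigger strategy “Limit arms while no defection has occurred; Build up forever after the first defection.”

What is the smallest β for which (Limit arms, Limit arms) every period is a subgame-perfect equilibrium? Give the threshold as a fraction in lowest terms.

12/17

Surania's threshold: (20−8)/(20−3) = 12/17.
Nordia's threshold: (25−15)/(25−7) = 5/9.
12/17 > 5/9, so Surania binds and β* = 12/17.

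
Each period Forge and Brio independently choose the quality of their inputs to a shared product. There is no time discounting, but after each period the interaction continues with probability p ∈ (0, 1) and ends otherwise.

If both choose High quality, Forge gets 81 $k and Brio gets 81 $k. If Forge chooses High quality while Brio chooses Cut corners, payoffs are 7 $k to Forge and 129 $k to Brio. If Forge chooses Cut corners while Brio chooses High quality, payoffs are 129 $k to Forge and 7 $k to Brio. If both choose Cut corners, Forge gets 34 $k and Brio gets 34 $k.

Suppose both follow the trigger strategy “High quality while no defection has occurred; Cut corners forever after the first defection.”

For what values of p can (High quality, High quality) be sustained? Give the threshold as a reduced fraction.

Expected cooperation value is 81 + p·81 + p²·81 + … = 81/(1−p); deviation gives 129 + p·34/(1−p).
81 ≥ 129(1−p) + 34p ⇒ 95p ≥ 48 ⇒ p ≥ 48/95.

48/95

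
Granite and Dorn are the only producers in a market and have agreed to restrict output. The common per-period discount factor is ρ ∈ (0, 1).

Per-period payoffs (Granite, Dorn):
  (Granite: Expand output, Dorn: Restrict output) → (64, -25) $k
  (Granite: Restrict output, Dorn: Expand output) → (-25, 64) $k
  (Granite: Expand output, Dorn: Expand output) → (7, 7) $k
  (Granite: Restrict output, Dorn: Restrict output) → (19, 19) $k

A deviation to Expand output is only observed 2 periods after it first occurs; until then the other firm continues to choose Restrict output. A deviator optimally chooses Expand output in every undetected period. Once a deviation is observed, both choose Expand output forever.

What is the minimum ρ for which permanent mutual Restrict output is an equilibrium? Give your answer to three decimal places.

Deviating for the 2 undetected periods gains 64−19 = 45 per period over cooperation, then loses 19−7 = 12 per period forever once punishment starts.
Gain: 45(1 + ρ + … + ρ^1); loss: 12·ρ^2/(1−ρ).
No profitable deviation ⇔ 45(1−ρ^2) ≤ 12·ρ^2, i.e. ρ^2 ≥ 45/(45+12) = 15/19.
Hence ρ ≥ (15/19)^(1/2) ≈ 0.889.

0.889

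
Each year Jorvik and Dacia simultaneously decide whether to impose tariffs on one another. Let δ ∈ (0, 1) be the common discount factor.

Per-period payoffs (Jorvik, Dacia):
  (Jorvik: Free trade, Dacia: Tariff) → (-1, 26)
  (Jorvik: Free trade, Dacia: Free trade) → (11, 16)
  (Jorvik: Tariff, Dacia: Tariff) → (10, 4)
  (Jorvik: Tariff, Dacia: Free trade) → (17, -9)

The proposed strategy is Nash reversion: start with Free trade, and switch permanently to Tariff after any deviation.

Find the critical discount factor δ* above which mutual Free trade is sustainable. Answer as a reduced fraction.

Jorvik: cooperation gives 11 each period; deviation gives 17 once then 10 forever.
  11/(1−δ) ≥ 17 + 10δ/(1−δ) ⇒ δ ≥ 6/7.
Dacia: cooperation gives 16 each period; deviation gives 26 once then 4 forever.
  δ ≥ 10/22 = 5/11.
Both must hold, so the binding constraint is Jorvik's: δ ≥ 6/7.

6/7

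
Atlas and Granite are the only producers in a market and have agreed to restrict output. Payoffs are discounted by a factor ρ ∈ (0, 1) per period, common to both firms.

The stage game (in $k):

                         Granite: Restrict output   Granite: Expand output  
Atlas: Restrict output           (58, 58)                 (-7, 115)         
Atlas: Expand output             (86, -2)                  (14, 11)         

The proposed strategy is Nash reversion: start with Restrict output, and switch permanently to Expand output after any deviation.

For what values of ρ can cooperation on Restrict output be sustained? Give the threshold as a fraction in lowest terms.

57/104

Atlas: cooperation gives 58 each period; deviation gives 86 once then 14 forever.
  58/(1−ρ) ≥ 86 + 14ρ/(1−ρ) ⇒ ρ ≥ 28/72 = 7/18.
Granite: cooperation gives 58 each period; deviation gives 115 once then 11 forever.
  ρ ≥ 57/104.
Both must hold, so the binding constraint is Granite's: ρ ≥ 57/104.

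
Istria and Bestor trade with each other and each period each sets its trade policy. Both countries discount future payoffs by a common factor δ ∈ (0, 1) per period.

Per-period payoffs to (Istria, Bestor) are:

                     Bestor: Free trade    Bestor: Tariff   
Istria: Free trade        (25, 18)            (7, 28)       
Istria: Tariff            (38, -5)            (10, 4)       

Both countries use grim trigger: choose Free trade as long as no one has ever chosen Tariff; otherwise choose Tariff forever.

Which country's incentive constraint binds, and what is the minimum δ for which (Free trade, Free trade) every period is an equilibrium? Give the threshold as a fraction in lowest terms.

Istria; δ ≥ 13/28

Istria: cooperation gives 25 each period; deviation gives 38 once then 10 forever.
  25/(1−δ) ≥ 38 + 10δ/(1−δ) ⇒ δ ≥ 13/28.
Bestor: cooperation gives 18 each period; deviation gives 28 once then 4 forever.
  δ ≥ 10/24 = 5/12.
Both must hold, so the binding constraint is Istria's: δ ≥ 13/28.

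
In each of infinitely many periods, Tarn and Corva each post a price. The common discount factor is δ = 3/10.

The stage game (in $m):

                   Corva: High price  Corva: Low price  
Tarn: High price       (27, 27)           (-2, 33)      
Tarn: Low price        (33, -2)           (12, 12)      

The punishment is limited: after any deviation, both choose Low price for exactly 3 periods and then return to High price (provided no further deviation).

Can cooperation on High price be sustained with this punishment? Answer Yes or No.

Comparing payoff streams over the 4 periods until play realigns: cooperate → 27(1+δ+…+δ^3); deviate → 33 + 12(δ+…+δ^3).
Cooperation is sustained iff (27−12)(δ+…+δ^3) ≥ 33−27.
δ+…+δ^3 = 3/10·(1−(3/10)^3)/(1−3/10) = 0.4170, and (33−27)/(27−12) = 0.4000.
0.4170 ≥ 0.4000, so cooperation is sustainable.

Yes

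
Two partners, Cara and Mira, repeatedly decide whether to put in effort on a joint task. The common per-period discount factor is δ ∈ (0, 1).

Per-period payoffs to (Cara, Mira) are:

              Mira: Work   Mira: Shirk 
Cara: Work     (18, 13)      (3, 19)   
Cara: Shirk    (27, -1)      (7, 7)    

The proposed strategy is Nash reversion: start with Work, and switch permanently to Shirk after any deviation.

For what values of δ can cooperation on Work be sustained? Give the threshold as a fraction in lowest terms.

1/2

Cara: cooperation gives 18 each period; deviation gives 27 once then 7 forever.
  18/(1−δ) ≥ 27 + 7δ/(1−δ) ⇒ δ ≥ 9/20.
Mira: cooperation gives 13 each period; deviation gives 19 once then 7 forever.
  δ ≥ 6/12 = 1/2.
Both must hold, so the binding constraint is Mira's: δ ≥ 1/2.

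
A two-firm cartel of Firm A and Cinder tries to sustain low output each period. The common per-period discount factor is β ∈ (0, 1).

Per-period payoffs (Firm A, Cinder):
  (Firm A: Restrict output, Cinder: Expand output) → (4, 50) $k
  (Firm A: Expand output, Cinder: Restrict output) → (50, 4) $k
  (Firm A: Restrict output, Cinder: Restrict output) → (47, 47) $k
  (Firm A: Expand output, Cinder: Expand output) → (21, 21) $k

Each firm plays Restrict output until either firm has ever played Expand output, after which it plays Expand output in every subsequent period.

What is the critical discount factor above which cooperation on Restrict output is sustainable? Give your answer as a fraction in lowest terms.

3/29

47/(1−β) ≥ 50 + 21β/(1−β)
47 ≥ 50 − 29β
β ≥ 3/29.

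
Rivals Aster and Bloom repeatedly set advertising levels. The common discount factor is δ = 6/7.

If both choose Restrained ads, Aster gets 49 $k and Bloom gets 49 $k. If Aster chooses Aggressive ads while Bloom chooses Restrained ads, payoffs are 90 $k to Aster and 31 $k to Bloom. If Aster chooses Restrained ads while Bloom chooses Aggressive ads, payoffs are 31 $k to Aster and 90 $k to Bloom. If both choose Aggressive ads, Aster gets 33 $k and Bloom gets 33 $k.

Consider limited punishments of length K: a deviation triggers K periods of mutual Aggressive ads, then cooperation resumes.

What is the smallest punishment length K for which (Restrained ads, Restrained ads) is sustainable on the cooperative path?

Need Σ_{k=1}^{K} δ^k ≥ (90−49)/(49−33) = 2.5625 at δ = 6/7.
At K = 3 the sum is 2.2216 < 2.5625; at K = 4 it is 2.7613 ≥ 2.5625.
So the minimum punishment length is K = 4.

4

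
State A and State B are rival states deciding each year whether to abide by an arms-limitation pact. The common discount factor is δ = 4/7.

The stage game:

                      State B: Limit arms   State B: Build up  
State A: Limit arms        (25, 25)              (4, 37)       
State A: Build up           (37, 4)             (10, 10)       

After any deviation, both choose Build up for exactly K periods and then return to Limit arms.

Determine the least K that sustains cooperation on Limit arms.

2

IC: δ(1−δ^K)/(1−δ) ≥ (37−25)/(25−10) = 4/5.
With δ = 4/7: need 1 − δ^K ≥ 4/5·(1−4/7)/(4/7), i.e. δ^K ≤ 0.4000.
Since (4/7)^1 = 0.5714 and (4/7)^2 = 0.3265, the smallest such K is 2.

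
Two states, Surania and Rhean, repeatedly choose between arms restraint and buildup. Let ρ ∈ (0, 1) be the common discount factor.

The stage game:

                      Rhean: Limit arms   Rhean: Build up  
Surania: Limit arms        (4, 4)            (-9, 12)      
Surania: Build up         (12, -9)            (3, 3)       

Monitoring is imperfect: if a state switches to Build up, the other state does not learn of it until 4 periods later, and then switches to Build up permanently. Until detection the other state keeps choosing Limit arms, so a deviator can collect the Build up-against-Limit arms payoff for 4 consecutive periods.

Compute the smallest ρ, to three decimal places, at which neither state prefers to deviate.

A deviator earns 12 for 4 periods, then 3 forever; cooperating earns 4 forever. Multiplying the IC by (1−ρ):
4 ≥ 12(1−ρ^4) + 3ρ^4, so 9·ρ^4 ≥ 8 and ρ^4 ≥ 8/9.
ρ ≥ (8/9)^(1/4) ≈ 0.971.

0.971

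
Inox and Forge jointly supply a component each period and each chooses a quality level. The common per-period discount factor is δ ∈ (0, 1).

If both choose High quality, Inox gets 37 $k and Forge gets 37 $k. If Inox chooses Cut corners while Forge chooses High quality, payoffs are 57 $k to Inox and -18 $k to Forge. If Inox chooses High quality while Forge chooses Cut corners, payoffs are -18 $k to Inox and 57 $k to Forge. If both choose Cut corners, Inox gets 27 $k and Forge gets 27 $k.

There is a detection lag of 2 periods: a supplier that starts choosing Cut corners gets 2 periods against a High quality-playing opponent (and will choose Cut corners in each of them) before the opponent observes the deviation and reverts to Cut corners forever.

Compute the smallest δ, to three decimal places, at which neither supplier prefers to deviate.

Deviating for the 2 undetected periods gains 57−37 = 20 per period over cooperation, then loses 37−27 = 10 per period forever once punishment starts.
Gain: 20(1 + δ + … + δ^1); loss: 10·δ^2/(1−δ).
No profitable deviation ⇔ 20(1−δ^2) ≤ 10·δ^2, i.e. δ^2 ≥ 20/(20+10) = 2/3.
Hence δ ≥ (2/3)^(1/2) ≈ 0.816.

0.816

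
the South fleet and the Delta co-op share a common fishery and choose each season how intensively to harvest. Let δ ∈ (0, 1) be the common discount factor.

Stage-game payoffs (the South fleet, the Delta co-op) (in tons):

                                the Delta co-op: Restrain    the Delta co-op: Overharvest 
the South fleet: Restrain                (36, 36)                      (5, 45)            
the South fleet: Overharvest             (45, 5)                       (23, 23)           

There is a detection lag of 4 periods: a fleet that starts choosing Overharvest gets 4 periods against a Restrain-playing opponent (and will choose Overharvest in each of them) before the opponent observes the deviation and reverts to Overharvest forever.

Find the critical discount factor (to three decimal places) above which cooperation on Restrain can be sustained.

0.800

A deviator earns 45 for 4 periods, then 23 forever; cooperating earns 36 forever. Multiplying the IC by (1−δ):
36 ≥ 45(1−δ^4) + 23δ^4, so 22·δ^4 ≥ 9 and δ^4 ≥ 9/22.
δ ≥ (9/22)^(1/4) ≈ 0.800.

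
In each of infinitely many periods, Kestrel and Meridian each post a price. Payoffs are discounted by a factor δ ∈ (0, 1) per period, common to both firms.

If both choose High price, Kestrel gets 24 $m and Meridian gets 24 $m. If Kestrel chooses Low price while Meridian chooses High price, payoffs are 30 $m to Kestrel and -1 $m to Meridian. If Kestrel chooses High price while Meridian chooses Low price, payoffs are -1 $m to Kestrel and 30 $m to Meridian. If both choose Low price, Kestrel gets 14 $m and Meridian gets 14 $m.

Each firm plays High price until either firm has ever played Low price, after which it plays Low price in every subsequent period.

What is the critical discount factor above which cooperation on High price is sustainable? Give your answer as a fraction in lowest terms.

3/8

Cooperation forever yields 24 each period: 24/(1−δ).
Deviating yields 30 once, then 14 forever: 30 + 14δ/(1−δ).
No profitable deviation requires 24/(1−δ) ≥ 30 + 14δ/(1−δ).
Multiplying by (1−δ): 24 ≥ 30(1−δ) + 14δ = 30 − 16δ.
So 16δ ≥ 6, i.e. δ ≥ 6/16 = 3/8.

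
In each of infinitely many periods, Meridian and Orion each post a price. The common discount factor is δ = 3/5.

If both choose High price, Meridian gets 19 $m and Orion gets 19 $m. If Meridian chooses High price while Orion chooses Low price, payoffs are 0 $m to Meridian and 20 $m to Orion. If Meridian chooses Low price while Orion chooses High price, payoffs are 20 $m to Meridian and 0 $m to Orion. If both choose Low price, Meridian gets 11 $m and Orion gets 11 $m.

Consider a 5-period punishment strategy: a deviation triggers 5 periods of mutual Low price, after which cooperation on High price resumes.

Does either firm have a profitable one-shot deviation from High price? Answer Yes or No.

A one-shot deviation gives 20 now, then 11 for 5 periods, then back to 19.
Gain from deviating: (20−19) today; loss: (19−11) in each of the next 5 periods.
No-deviation condition: (19−11)(δ+…+δ^5) ≥ 20−19, i.e. δ+…+δ^5 ≥ 1/8.
At δ = 3/5: δ+…+δ^5 = 1.3834 ≥ 0.1250.
So cooperation is sustainable.

No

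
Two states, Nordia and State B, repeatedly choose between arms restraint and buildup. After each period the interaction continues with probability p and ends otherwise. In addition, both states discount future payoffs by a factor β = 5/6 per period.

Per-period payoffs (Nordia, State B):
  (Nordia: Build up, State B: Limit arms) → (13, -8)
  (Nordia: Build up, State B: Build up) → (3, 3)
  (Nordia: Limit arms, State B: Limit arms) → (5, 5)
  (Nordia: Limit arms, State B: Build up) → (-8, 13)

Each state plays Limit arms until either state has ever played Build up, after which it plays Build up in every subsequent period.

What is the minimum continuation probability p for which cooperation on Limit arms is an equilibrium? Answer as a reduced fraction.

With continuation probability p and discount β, the effective per-period discount factor is βp.
Grim-trigger IC: βp ≥ (13−5)/(13−3) = 4/5.
So p ≥ (4/5)/(5/6) = 24/25.

24/25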